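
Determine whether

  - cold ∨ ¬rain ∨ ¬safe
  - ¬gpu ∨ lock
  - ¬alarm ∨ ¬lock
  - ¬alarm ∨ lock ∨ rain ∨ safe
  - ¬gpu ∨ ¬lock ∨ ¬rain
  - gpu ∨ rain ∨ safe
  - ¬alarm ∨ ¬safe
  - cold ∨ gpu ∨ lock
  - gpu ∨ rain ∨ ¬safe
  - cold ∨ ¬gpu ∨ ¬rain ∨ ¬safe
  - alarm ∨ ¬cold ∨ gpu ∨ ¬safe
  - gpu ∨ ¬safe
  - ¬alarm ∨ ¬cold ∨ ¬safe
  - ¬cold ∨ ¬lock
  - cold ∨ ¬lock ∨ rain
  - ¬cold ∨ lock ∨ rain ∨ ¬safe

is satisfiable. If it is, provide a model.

lock: True; safe: False; cold: False; alarm: False; rain: True; gpu: False

Set lock = True.
  then (¬alarm ∨ ¬lock) forces alarm = False.
  then (¬cold ∨ ¬lock) forces cold = False.
  then (cold ∨ ¬lock ∨ rain) forces rain = True.
  then (cold ∨ ¬rain ∨ ¬safe) forces safe = False.
  then (¬gpu ∨ ¬lock ∨ ¬rain) forces gpu = False.
All clauses satisfied.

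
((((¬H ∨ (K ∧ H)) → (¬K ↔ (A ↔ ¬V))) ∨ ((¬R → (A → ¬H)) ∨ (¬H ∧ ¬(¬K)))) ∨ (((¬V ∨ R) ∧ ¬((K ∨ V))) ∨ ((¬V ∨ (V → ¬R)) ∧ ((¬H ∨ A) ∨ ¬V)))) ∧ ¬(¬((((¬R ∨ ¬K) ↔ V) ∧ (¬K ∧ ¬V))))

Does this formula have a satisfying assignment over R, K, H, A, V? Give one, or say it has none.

Unsatisfiable — no assignment works.

The conjunct ¬(¬((((¬R ∨ ¬K) ↔ V) ∧ (¬K ∧ ¬V)))) is unsatisfiable on its own:
  R=F, K=F, V=F: evaluates to False.
  R=F, K=F, V=T: evaluates to False.
  R=F, K=T, V=F: evaluates to False.
  R=F, K=T, V=T: evaluates to False.
  R=T, K=F, V=F: evaluates to False.
  R=T, K=F, V=T: evaluates to False.
  R=T, K=T, V=F: evaluates to False.
  R=T, K=T, V=T: evaluates to False.
So the whole conjunction is unsatisfiable.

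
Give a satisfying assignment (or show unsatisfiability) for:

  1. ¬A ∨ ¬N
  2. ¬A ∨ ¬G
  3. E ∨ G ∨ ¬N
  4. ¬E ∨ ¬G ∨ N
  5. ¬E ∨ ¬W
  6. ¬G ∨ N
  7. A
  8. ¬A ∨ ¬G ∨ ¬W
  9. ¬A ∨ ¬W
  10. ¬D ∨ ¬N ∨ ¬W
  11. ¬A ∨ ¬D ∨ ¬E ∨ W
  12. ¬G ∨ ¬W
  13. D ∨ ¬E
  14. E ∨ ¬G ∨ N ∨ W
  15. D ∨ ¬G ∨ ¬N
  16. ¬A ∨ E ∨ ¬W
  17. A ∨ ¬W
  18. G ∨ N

Case N = True:
  (¬A ∨ ¬N) forces A = False.
  Clause (A) is falsified — contradiction.
Case N = False:
  (¬G ∨ N) forces G = False.
  Clause (G ∨ N) is falsified — contradiction.
Both cases fail, so the formula is unsatisfiable.

Unsatisfiable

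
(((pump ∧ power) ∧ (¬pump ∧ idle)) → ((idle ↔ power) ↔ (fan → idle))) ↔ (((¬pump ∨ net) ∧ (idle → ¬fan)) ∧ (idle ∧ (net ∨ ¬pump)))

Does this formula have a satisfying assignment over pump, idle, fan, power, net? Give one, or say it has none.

pump=T, idle=T, fan=F, power=T, net=T

  (((pump ∧ power) ∧ (¬pump ∧ idle)) → ((idle ↔ power) ↔ (fan → idle))) ↔ (((¬pump ∨ net) ∧ (idle → ¬fan)) ∧ (idle ∧ (net ∨ ¬pump))) = True
    ((pump ∧ power) ∧ (¬pump ∧ idle)) → ((idle ↔ power) ↔ (fan → idle)) = True
      (pump ∧ power) ∧ (¬pump ∧ idle) = False
        pump ∧ power = True
        ¬pump ∧ idle = False
          ¬pump = False
      (idle ↔ power) ↔ (fan → idle) = True
        idle ↔ power = True
        fan → idle = True
    ((¬pump ∨ net) ∧ (idle → ¬fan)) ∧ (idle ∧ (net ∨ ¬pump)) = True
      (¬pump ∨ net) ∧ (idle → ¬fan) = True
        ¬pump ∨ net = True
          ¬pump = False
        idle → ¬fan = True
          ¬fan = True
      idle ∧ (net ∨ ¬pump) = True
        net ∨ ¬pump = True
          ¬pump = False
The formula evaluates to True.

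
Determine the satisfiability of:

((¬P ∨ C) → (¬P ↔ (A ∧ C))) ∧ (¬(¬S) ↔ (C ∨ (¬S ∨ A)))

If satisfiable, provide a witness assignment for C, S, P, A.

C=T, S=T, P=T, A=F

  (¬P ∨ C) → (¬P ↔ (A ∧ C)) = True
    ¬P ∨ C = True
      ¬P = False
    ¬P ↔ (A ∧ C) = True
      ¬P = False
      A ∧ C = False
  ¬(¬S) ↔ (C ∨ (¬S ∨ A)) = True
    ¬(¬S) = True
      ¬S = False
    C ∨ (¬S ∨ A) = True
      ¬S ∨ A = False
        ¬S = False
Both conjuncts True, so the formula holds.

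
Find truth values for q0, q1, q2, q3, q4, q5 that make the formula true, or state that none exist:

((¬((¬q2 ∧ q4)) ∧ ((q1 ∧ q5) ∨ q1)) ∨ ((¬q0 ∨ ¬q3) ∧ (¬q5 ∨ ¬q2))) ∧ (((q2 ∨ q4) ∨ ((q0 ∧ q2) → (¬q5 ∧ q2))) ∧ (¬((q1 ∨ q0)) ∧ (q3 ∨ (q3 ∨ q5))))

q0 = False, q1 = False, q2 = False, q3 = True, q4 = False, q5 = False

  (¬((¬q2 ∧ q4)) ∧ ((q1 ∧ q5) ∨ q1)) ∨ ((¬q0 ∨ ¬q3) ∧ (¬q5 ∨ ¬q2)) = True
    ¬((¬q2 ∧ q4)) ∧ ((q1 ∧ q5) ∨ q1) = False
      ¬((¬q2 ∧ q4)) = True
        ¬q2 ∧ q4 = False
          ¬q2 = True
      (q1 ∧ q5) ∨ q1 = False
        q1 ∧ q5 = False
    (¬q0 ∨ ¬q3) ∧ (¬q5 ∨ ¬q2) = True
      ¬q0 ∨ ¬q3 = True
        ¬q0 = True
        ¬q3 = False
      ¬q5 ∨ ¬q2 = True
        ¬q5 = True
        ¬q2 = True
  ((q2 ∨ q4) ∨ ((q0 ∧ q2) → (¬q5 ∧ q2))) ∧ (¬((q1 ∨ q0)) ∧ (q3 ∨ (q3 ∨ q5))) = True
    (q2 ∨ q4) ∨ ((q0 ∧ q2) → (¬q5 ∧ q2)) = True
      q2 ∨ q4 = False
      (q0 ∧ q2) → (¬q5 ∧ q2) = True
        q0 ∧ q2 = False
        ¬q5 ∧ q2 = False
          ¬q5 = True
    ¬((q1 ∨ q0)) ∧ (q3 ∨ (q3 ∨ q5)) = True
      ¬((q1 ∨ q0)) = True
        q1 ∨ q0 = False
      q3 ∨ (q3 ∨ q5) = True
        q3 ∨ q5 = True
Both conjuncts True, so the formula holds.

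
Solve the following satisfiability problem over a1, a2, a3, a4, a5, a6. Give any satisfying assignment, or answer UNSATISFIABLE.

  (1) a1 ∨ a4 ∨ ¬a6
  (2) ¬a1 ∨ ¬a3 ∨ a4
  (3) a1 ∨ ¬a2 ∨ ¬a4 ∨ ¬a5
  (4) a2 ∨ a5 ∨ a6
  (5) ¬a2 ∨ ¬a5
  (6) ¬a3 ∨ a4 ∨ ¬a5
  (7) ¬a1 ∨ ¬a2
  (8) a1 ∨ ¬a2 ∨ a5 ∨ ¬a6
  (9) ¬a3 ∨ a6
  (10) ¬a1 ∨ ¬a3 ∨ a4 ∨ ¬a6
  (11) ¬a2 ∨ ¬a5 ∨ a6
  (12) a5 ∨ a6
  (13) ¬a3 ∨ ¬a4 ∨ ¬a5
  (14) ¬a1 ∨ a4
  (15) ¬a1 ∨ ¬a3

a1 = False, a2 = False, a3 = False, a4 = False, a5 = True, a6 = False

Set a1 = False.
Try a2 = True:
  (¬a2 ∨ ¬a5) forces a5 = False.
  (a1 ∨ ¬a2 ∨ a5 ∨ ¬a6) forces a6 = False.
  clause (a5 ∨ a6) is falsified — backtrack.
So a2 = False.
Set a3 = False.
Set a4 = False.
  then (a1 ∨ a4 ∨ ¬a6) forces a6 = False.
  then (a2 ∨ a5 ∨ a6) forces a5 = True.
All clauses satisfied.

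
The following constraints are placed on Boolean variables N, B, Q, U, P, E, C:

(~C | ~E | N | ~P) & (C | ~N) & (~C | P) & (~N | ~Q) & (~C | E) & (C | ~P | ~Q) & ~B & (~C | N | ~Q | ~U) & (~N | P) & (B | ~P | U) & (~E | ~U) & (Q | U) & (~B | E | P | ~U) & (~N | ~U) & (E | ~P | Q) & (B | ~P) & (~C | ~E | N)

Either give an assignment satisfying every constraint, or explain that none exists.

Unit clause (~B) forces B = False.
In (B | ~P) only ~P is left, so P = False.
In (~C | P) only ~C is left, so C = False.
In (~N | P) only ~N is left, so N = False.
Set Q = False.
  then (Q | U) forces U = True.
  then (~E | ~U) forces E = False.
All clauses satisfied.

N=F, B=F, Q=F, U=T, P=F, E=F, C=F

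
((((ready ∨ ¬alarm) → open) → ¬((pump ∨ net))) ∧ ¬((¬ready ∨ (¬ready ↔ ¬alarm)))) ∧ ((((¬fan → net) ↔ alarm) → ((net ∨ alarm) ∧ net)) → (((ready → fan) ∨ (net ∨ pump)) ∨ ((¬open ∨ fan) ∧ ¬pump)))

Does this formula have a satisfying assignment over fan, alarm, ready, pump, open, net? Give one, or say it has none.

fan: False, alarm: False, ready: True, pump: False, open: False, net: False

  (((ready ∨ ¬alarm) → open) → ¬((pump ∨ net))) ∧ ¬((¬ready ∨ (¬ready ↔ ¬alarm))) = True
    ((ready ∨ ¬alarm) → open) → ¬((pump ∨ net)) = True
      (ready ∨ ¬alarm) → open = False
        ready ∨ ¬alarm = True
          ¬alarm = True
      ¬((pump ∨ net)) = True
        pump ∨ net = False
    ¬((¬ready ∨ (¬ready ↔ ¬alarm))) = True
      ¬ready ∨ (¬ready ↔ ¬alarm) = False
        ¬ready = False
        ¬ready ↔ ¬alarm = False
          ¬ready = False
          ¬alarm = True
  (((¬fan → net) ↔ alarm) → ((net ∨ alarm) ∧ net)) → (((ready → fan) ∨ (net ∨ pump)) ∨ ((¬open ∨ fan) ∧ ¬pump)) = True
    ((¬fan → net) ↔ alarm) → ((net ∨ alarm) ∧ net) = False
      (¬fan → net) ↔ alarm = True
        ¬fan → net = False
          ¬fan = True
      (net ∨ alarm) ∧ net = False
        net ∨ alarm = False
    ((ready → fan) ∨ (net ∨ pump)) ∨ ((¬open ∨ fan) ∧ ¬pump) = True
      (ready → fan) ∨ (net ∨ pump) = False
        ready → fan = False
        net ∨ pump = False
      (¬open ∨ fan) ∧ ¬pump = True
        ¬open ∨ fan = True
          ¬open = True
        ¬pump = True
Both conjuncts True, so the formula holds.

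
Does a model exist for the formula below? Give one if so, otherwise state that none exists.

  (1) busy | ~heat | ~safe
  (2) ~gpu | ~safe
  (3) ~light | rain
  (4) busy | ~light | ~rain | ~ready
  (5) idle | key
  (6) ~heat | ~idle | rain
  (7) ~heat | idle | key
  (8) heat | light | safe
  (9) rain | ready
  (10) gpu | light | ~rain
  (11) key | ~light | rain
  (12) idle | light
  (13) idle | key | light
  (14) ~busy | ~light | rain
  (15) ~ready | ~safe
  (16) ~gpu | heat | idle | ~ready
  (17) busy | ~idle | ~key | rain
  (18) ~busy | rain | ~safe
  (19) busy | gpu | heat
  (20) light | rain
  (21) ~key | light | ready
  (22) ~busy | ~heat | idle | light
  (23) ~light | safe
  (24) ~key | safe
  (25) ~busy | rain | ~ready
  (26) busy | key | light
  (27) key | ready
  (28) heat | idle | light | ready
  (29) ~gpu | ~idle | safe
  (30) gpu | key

heat: True, idle: False, ready: False, light: True, rain: True, gpu: False, key: True, safe: True, busy: True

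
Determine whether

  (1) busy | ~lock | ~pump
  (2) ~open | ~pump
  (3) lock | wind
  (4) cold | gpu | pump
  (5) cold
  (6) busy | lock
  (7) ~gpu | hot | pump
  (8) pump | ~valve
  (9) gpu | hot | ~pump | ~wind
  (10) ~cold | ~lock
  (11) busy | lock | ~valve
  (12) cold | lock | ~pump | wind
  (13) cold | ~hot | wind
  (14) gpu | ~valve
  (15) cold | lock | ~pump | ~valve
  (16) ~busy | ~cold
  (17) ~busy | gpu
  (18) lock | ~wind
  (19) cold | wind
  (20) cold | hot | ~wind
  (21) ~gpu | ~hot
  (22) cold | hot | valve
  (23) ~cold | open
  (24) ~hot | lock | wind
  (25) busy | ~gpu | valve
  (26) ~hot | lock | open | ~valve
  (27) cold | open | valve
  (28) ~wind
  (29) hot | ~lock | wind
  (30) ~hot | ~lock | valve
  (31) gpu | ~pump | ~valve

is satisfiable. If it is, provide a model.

UNSATISFIABLE

Case cold = True:
  (~cold | ~lock) forces lock = False.
  (lock | wind) forces wind = True.
  Clause (lock | ~wind) is falsified — contradiction.
Case cold = False:
  Clause (cold) is falsified — contradiction.
Both cases fail, so the formula is unsatisfiable.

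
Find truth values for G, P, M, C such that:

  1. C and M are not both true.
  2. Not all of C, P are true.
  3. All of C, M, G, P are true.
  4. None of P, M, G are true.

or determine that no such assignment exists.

Case G = True:
  Constraint (4) is violated (G=T) — contradiction.
Case G = False:
  Constraint (3) is violated (G=F) — contradiction.
Both cases fail — unsatisfiable.

No satisfying assignment exists.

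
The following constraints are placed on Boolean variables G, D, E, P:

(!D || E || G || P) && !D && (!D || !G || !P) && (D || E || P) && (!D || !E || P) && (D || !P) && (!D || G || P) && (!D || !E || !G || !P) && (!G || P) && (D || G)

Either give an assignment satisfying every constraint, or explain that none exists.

Case G = True:
  (!D) forces D = False.
  (D || !P) forces P = False.
  Clause (!G || P) is falsified — contradiction.
Case G = False:
  (!D) forces D = False.
  Clause (D || G) is falsified — contradiction.
Both cases fail, so the formula is unsatisfiable.

No satisfying assignment exists.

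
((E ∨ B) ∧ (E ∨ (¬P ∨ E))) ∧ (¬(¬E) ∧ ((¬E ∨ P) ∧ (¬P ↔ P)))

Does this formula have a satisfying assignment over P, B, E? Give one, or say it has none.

Unsatisfiable

The conjunct ¬P ↔ P is unsatisfiable on its own:
  P=F: evaluates to False.
  P=T: evaluates to False.
So the whole conjunction is unsatisfiable.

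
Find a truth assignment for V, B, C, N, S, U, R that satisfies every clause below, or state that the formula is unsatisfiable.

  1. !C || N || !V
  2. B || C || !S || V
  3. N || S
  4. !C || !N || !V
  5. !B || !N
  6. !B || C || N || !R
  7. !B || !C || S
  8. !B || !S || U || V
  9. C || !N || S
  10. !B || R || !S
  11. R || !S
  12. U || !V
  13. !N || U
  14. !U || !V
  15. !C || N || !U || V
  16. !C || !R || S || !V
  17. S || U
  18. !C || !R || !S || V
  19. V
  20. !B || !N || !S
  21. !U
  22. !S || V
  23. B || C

Case V = True:
  (U || !V) forces U = True.
  Clause (!U || !V) is falsified — contradiction.
Case V = False:
  Clause (V) is falsified — contradiction.
Both cases fail, so the formula is unsatisfiable.

Unsatisfiable — no assignment works.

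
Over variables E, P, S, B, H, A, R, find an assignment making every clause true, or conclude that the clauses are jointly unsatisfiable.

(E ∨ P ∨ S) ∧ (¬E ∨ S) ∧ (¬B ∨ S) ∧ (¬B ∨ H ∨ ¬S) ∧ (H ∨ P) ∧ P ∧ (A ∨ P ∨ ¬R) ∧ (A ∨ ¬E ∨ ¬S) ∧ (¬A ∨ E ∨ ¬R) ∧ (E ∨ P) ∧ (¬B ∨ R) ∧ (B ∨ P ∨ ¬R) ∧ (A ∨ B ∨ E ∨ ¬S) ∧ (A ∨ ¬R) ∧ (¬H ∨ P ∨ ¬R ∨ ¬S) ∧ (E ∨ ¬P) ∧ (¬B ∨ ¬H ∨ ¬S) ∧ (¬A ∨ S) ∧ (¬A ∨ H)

E = True; P = True; S = True; B = False; H = True; A = True; R = True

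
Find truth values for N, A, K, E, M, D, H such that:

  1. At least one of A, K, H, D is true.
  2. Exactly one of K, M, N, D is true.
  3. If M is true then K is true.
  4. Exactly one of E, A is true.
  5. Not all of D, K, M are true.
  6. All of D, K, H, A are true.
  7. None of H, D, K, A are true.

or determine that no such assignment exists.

Unsatisfiable — no assignment works.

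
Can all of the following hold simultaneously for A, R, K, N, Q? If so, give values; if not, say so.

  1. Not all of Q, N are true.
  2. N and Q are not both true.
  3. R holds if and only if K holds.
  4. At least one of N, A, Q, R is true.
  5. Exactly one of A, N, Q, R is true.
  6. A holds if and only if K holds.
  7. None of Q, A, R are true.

A: False; R: False; K: False; N: True; Q: False

  (1) {Q, N}: 1/2 true — not all ✓
  (2) N=T, Q=F — not both ✓
  (3) R=F, K=F — same ✓
  (4) {N, A, Q, R}: 1 true — at least one ✓
  (5) {A, N, Q, R}: 1 true — exactly one ✓
  (6) A=F, K=F — same ✓
  (7) {Q, A, R}: 0 true — none ✓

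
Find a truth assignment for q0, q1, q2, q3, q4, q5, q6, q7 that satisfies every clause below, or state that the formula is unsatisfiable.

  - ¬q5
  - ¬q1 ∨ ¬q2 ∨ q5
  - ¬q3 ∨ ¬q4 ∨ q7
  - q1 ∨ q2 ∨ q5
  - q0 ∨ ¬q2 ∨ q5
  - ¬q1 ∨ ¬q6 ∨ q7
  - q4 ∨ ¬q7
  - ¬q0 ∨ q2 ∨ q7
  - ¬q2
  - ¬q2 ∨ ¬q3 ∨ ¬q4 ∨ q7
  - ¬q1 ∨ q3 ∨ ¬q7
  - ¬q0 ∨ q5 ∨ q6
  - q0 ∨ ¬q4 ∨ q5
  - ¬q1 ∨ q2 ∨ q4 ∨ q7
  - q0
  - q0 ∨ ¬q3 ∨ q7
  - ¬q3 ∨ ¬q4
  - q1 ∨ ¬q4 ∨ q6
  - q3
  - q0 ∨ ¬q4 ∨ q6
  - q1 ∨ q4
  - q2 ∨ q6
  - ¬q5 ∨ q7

Unsatisfiable

Case q0 = True:
  (¬q5) forces q5 = False.
  (¬q2) forces q2 = False.
  (q1 ∨ q2 ∨ q5) forces q1 = True.
  (¬q0 ∨ q2 ∨ q7) forces q7 = True.
  (q4 ∨ ¬q7) forces q4 = True.
  (¬q1 ∨ q3 ∨ ¬q7) forces q3 = True.
  Clause (¬q3 ∨ ¬q4) is falsified — contradiction.
Case q0 = False:
  Clause (q0) is falsified — contradiction.
Both cases fail, so the formula is unsatisfiable.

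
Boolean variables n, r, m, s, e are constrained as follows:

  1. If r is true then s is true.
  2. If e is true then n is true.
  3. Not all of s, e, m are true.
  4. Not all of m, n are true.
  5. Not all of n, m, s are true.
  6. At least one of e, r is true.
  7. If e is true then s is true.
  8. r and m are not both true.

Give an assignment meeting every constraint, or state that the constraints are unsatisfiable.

n=T; r=T; m=F; s=T; e=T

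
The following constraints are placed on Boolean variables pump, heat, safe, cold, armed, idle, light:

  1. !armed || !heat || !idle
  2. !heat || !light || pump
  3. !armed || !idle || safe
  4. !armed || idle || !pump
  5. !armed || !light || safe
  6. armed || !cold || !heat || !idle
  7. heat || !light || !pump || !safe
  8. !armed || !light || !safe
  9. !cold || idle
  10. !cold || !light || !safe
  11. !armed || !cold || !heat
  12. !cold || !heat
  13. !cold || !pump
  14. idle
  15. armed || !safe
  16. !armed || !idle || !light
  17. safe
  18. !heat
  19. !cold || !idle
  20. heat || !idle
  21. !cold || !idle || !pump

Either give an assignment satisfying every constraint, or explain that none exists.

Case heat = True:
  Clause (!heat) is falsified — contradiction.
Case heat = False:
  (idle) forces idle = True.
  Clause (heat || !idle) is falsified — contradiction.
Both cases fail, so the formula is unsatisfiable.

Unsatisfiable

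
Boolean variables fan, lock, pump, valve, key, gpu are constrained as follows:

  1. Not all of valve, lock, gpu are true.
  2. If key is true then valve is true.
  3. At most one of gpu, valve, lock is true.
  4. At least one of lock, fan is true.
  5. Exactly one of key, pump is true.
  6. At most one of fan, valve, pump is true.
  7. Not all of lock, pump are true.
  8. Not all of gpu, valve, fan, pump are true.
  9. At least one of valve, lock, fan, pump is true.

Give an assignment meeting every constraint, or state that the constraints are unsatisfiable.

Unsatisfiable — no assignment works.

Case key = True:
  (2) with key=T forces valve = True.
  (3) with valve=T forces gpu = False.
  (3) with valve=T forces lock = False.
  (4) with lock=F forces fan = True.
  Constraint (6) is violated (fan=T, valve=T) — contradiction.
Case key = False:
  (5) with key=F forces pump = True.
  (6) with pump=T forces fan = False.
  (4) with fan=F forces lock = True.
  Constraint (7) is violated (lock=T, pump=T) — contradiction.
Both cases fail — unsatisfiable.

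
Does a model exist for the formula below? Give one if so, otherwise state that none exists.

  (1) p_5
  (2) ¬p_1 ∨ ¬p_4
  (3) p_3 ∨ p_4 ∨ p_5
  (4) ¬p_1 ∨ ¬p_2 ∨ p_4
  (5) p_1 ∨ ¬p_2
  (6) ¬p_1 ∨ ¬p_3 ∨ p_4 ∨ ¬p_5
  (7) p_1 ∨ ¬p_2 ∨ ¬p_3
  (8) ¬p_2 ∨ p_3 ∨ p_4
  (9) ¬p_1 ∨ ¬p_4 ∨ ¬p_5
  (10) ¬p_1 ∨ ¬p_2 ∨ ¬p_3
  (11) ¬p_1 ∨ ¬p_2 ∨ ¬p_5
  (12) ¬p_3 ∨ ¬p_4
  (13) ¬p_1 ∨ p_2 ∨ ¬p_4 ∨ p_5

p_1 = False; p_2 = False; p_3 = False; p_4 = True; p_5 = True

Unit clause (p_5) forces p_5 = True.
Set p_1 = False.
  then (p_1 ∨ ¬p_2) forces p_2 = False.
Set p_3 = False.
Set p_4 = True.
All clauses satisfied.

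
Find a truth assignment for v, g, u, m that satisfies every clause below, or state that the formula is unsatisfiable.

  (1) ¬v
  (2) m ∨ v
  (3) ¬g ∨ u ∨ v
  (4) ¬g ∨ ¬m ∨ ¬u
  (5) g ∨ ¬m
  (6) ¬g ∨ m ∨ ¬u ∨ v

UNSATISFIABLE

Case v = True:
  Clause (¬v) is falsified — contradiction.
Case v = False:
  (m ∨ v) forces m = True.
  (g ∨ ¬m) forces g = True.
  (¬g ∨ u ∨ v) forces u = True.
  Clause (¬g ∨ ¬m ∨ ¬u) is falsified — contradiction.
Both cases fail, so the formula is unsatisfiable.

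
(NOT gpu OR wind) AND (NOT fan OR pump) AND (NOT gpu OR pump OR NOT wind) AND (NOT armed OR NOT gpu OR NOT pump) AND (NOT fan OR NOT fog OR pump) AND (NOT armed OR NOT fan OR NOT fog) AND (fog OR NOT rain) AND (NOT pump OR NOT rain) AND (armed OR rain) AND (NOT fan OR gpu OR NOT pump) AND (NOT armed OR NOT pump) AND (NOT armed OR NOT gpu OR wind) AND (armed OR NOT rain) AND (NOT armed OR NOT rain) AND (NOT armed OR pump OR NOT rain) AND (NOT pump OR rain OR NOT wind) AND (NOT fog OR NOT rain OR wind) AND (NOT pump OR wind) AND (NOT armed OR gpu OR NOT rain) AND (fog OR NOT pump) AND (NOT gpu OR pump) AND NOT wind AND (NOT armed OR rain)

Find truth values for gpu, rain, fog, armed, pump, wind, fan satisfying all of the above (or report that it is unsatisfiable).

Case armed = True:
  (NOT armed OR NOT pump) forces pump = False.
  (NOT fan OR pump) forces fan = False.
  (NOT armed OR NOT rain) forces rain = False.
  Clause (NOT armed OR rain) is falsified — contradiction.
Case armed = False:
  (armed OR rain) forces rain = True.
  Clause (armed OR NOT rain) is falsified — contradiction.
Both cases fail, so the formula is unsatisfiable.

Unsatisfiable — no assignment works.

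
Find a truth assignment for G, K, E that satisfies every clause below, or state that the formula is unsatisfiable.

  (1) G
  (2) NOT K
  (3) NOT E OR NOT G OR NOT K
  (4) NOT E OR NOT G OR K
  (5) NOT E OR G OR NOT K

Unit clause (G) forces G = True.
Unit clause (NOT K) forces K = False.
In (NOT E OR NOT G OR K) only NOT E is left, so E = False.
Check each clause:
  (G): G holds.
  (NOT K): NOT K holds.
  (NOT E OR NOT G OR NOT K): NOT E holds.
  (NOT E OR NOT G OR K): NOT E holds.
  (NOT E OR G OR NOT K): NOT E holds.
All clauses satisfied.

G=T, K=F, E=F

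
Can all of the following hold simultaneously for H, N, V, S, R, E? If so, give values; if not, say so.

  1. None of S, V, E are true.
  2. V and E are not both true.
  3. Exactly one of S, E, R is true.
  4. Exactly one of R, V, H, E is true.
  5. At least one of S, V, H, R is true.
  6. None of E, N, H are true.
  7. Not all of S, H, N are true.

H = False, N = False, V = False, S = False, R = True, E = False

  (1) {S, V, E}: 0 true — none ✓
  (2) V=F, E=F — not both ✓
  (3) {S, E, R}: 1 true — exactly one ✓
  (4) {R, V, H, E}: 1 true — exactly one ✓
  (5) {S, V, H, R}: 1 true — at least one ✓
  (6) {E, N, H}: 0 true — none ✓
  (7) {S, H, N}: 0/3 true — not all ✓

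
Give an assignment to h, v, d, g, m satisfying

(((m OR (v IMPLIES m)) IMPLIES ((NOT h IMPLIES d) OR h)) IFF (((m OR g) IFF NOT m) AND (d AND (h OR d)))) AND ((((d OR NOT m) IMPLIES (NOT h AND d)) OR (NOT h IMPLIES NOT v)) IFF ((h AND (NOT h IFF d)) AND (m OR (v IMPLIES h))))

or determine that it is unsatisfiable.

Case h = True: the formula simplifies to (((m OR g) IFF NOT m) AND d) AND NOT d.
  d = True: the conjunct NOT d is False.
  d = False: the conjunct d is False.
Case h = False: the formula simplifies to (((m OR (v IMPLIES m)) IMPLIES d) IFF (((m OR g) IFF NOT m) AND (d AND d))) AND NOT ((((d OR NOT m) IMPLIES d) OR NOT v)).
  d = True: the conjunct NOT ((((d OR NOT m) IMPLIES d) OR NOT v)) becomes NOT ((True OR NOT v)) = False.
  d = False: simplifies to (m OR (v IMPLIES m)) AND NOT ((m OR NOT v)).
    v = True: simplifies to (m OR m) AND NOT m.
      m = True: the conjunct NOT m is False.
      m = False: the conjunct m OR m becomes False OR False = False.
    v = False: the conjunct NOT ((m OR NOT v)) becomes NOT ((m OR True)) = False.
Both cases fail — unsatisfiable.

No satisfying assignment exists.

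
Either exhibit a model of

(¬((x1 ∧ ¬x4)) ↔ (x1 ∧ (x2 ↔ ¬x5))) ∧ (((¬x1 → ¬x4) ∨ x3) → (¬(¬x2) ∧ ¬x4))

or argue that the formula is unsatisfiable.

x1 = True; x2 = True; x3 = True; x4 = False; x5 = True

  ¬((x1 ∧ ¬x4)) ↔ (x1 ∧ (x2 ↔ ¬x5)) = True
    ¬((x1 ∧ ¬x4)) = False
      x1 ∧ ¬x4 = True
        ¬x4 = True
    x1 ∧ (x2 ↔ ¬x5) = False
      x2 ↔ ¬x5 = False
        ¬x5 = False
  ((¬x1 → ¬x4) ∨ x3) → (¬(¬x2) ∧ ¬x4) = True
    (¬x1 → ¬x4) ∨ x3 = True
      ¬x1 → ¬x4 = True
        ¬x1 = False
        ¬x4 = True
    ¬(¬x2) ∧ ¬x4 = True
      ¬(¬x2) = True
        ¬x2 = False
      ¬x4 = True
Both conjuncts True, so the formula holds.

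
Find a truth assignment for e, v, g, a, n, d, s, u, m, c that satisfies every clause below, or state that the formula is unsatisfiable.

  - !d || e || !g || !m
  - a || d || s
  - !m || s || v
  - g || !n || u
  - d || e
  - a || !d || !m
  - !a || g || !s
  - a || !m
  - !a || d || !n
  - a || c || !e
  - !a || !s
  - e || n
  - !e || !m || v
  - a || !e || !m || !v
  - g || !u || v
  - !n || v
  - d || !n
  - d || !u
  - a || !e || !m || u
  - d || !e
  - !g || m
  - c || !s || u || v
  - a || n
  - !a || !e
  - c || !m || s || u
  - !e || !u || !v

e = False; v = True; g = False; a = True; n = True; d = True; s = False; u = True; m = True; c = False

Set e = False.
  then (d || e) forces d = True.
  then (e || n) forces n = True.
  then (!n || v) forces v = True.
Try g = True:
  (!d || e || !g || !m) forces m = False.
  clause (!g || m) is falsified — backtrack.
So g = False.
  then (g || !n || u) forces u = True.
Set a = True.
  then (!a || g || !s) forces s = False.
Set m = True.
Set c = False.
All clauses satisfied.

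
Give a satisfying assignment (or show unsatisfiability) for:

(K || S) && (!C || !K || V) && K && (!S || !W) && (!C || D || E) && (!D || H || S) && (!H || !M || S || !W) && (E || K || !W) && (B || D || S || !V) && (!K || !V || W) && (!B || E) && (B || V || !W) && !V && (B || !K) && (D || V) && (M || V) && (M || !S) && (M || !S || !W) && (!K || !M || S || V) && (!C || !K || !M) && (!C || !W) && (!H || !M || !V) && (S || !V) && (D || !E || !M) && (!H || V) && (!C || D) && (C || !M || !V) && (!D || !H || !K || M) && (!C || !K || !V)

E = True, H = False, C = False, W = False, K = True, V = False, B = True, M = True, D = True, S = True

Unit clause (K) forces K = True.
Unit clause (!V) forces V = False.
In (B || !K) only B is left, so B = True.
In (D || V) only D is left, so D = True.
In (M || V) only M is left, so M = True.
In (!K || !M || S || V) only S is left, so S = True.
In (!C || !K || !M) only !C is left, so C = False.
In (!H || V) only !H is left, so H = False.
In (!S || !W) only !W is left, so W = False.
In (!B || E) only E is left, so E = True.
All clauses satisfied.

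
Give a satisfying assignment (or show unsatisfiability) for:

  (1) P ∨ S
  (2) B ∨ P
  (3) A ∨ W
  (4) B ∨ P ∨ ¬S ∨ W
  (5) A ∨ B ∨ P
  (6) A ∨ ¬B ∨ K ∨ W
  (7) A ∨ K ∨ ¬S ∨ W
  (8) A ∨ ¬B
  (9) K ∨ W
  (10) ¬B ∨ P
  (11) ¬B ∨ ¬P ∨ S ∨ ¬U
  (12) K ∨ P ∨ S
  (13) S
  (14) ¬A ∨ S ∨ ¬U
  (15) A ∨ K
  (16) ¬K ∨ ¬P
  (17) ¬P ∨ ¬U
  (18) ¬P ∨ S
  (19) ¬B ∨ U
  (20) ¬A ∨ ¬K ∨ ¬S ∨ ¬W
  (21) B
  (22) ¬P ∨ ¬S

UNSATISFIABLE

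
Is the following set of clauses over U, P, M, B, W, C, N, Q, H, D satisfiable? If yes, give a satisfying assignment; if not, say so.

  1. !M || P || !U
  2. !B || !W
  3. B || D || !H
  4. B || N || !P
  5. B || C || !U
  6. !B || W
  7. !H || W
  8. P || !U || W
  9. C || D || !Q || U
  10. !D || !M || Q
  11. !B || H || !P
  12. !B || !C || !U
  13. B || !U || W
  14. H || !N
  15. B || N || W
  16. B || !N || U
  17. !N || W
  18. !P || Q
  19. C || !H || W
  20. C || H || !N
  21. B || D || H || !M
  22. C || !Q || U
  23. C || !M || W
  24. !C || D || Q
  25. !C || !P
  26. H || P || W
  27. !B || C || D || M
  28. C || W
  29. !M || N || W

U = False, P = False, M = False, B = False, W = True, C = True, N = False, Q = True, H = True, D = True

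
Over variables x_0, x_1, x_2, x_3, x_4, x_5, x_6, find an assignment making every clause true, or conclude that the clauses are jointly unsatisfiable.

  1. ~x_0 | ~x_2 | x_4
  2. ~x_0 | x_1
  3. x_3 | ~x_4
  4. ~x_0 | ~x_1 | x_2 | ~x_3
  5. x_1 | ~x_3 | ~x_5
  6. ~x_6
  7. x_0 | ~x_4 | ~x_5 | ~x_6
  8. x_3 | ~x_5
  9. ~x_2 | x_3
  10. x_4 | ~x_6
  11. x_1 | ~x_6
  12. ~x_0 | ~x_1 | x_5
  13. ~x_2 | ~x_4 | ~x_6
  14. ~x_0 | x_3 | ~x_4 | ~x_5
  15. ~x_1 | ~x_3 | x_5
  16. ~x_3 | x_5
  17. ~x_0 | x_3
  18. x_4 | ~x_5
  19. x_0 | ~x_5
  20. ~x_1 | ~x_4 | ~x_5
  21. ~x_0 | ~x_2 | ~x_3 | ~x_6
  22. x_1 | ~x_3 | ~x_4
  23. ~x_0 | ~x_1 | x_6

Unit clause (~x_6) forces x_6 = False.
Set x_0 = False.
  then (x_0 | ~x_5) forces x_5 = False.
  then (~x_3 | x_5) forces x_3 = False.
  then (x_3 | ~x_4) forces x_4 = False.
  then (~x_2 | x_3) forces x_2 = False.
Set x_1 = True.
All clauses satisfied.

x_0=F, x_1=T, x_2=F, x_3=F, x_4=F, x_5=F, x_6=F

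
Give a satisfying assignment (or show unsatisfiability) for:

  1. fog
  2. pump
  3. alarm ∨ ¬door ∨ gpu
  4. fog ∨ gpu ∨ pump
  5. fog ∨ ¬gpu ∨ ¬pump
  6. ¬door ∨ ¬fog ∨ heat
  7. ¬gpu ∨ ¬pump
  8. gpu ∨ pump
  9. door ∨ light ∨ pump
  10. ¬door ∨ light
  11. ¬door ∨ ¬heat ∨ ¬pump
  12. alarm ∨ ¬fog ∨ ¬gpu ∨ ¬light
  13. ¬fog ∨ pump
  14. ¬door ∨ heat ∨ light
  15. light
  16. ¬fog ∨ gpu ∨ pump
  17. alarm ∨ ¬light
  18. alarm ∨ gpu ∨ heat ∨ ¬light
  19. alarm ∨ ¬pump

Unit clause (fog) forces fog = True.
Unit clause (pump) forces pump = True.
In (¬gpu ∨ ¬pump) only ¬gpu is left, so gpu = False.
Unit clause (light) forces light = True.
In (alarm ∨ ¬light) only alarm is left, so alarm = True.
Try door = True:
  (¬door ∨ ¬fog ∨ heat) forces heat = True.
  clause (¬door ∨ ¬heat ∨ ¬pump) is falsified — backtrack.
So door = False.
Set heat = True.
All clauses satisfied.

gpu = False, door = False, fog = True, light = True, pump = True, alarm = True, heat = True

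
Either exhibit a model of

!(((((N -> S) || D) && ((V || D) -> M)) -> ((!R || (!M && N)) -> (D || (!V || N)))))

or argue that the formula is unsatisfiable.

V=T; N=F; M=T; D=F; R=F; S=T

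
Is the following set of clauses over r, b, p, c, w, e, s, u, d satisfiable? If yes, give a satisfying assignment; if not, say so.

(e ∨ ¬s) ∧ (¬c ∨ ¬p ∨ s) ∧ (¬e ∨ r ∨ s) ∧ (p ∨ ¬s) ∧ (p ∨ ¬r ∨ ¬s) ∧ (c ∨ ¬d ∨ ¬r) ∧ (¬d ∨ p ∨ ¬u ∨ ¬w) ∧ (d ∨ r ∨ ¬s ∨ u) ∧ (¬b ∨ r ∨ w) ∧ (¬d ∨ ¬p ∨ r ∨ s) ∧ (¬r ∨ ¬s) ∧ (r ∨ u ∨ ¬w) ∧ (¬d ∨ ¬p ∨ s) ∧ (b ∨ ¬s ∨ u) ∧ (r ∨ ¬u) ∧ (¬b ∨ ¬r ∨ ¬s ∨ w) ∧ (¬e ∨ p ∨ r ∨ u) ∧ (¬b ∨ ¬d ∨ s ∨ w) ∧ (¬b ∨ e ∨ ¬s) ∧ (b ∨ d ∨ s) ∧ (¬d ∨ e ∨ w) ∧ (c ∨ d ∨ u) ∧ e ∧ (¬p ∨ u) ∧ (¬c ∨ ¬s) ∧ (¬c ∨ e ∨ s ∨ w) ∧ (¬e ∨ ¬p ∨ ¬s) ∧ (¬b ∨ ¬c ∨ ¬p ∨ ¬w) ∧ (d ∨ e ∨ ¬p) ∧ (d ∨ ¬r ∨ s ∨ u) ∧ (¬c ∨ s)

Unit clause (e) forces e = True.
Try r = False:
  (¬e ∨ r ∨ s) forces s = True.
  (p ∨ ¬s) forces p = True.
  clause (¬e ∨ ¬p ∨ ¬s) is falsified — backtrack.
So r = True.
  then (¬r ∨ ¬s) forces s = False.
  then (¬c ∨ s) forces c = False.
  then (c ∨ ¬d ∨ ¬r) forces d = False.
  then (b ∨ d ∨ s) forces b = True.
  then (c ∨ d ∨ u) forces u = True.
Set p = False.
Set w = True.
All clauses satisfied.

r = True; b = True; p = False; c = False; w = True; e = True; s = False; u = True; d = False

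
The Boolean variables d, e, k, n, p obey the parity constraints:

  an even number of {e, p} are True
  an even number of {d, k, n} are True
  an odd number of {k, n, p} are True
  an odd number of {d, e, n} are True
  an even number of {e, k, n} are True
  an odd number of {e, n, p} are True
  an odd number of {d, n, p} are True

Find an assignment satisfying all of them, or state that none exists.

Adding constraints 1, 3, 5 mod 2: every variable appears an even number of times on the left, so the left side is 0.
But the right sides sum to 1 (mod 2). 0 ≠ 1 — the system is inconsistent.

Unsatisfiable — no assignment works.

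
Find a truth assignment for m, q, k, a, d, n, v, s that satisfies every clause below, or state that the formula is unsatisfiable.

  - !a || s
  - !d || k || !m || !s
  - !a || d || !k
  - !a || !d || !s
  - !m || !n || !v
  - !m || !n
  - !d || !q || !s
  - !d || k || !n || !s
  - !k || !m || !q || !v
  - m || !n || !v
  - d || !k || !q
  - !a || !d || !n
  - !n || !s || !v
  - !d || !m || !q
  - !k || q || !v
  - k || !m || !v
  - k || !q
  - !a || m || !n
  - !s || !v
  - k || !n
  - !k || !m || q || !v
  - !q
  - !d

m = False; q = False; k = True; a = False; d = False; n = True; v = False; s = False

Unit clause (!q) forces q = False.
Unit clause (!d) forces d = False.
Set m = False.
Set k = True.
  then (!a || d || !k) forces a = False.
  then (!k || q || !v) forces v = False.
Set n = True.
Set s = False.
All clauses satisfied.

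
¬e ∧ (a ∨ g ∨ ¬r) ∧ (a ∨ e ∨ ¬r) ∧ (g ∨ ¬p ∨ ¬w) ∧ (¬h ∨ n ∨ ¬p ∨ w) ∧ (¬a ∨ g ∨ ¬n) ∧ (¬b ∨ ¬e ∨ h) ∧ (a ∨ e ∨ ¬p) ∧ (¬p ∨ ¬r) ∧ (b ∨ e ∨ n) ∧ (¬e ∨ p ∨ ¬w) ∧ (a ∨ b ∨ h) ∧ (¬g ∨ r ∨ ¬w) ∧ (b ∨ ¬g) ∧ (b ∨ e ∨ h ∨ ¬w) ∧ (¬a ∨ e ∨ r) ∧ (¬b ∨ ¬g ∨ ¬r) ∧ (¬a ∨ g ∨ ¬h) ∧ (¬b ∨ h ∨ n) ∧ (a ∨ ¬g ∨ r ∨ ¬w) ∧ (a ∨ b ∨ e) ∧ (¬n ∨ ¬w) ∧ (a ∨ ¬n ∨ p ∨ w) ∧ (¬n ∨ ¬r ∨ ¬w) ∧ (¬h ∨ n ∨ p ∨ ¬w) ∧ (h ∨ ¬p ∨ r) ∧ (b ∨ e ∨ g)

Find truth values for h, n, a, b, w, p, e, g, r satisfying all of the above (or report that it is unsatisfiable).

Unit clause (¬e) forces e = False.
Set h = True.
Set n = False.
  then (b ∨ e ∨ n) forces b = True.
Try a = True:
  (¬a ∨ e ∨ r) forces r = True.
  (¬p ∨ ¬r) forces p = False.
  (¬b ∨ ¬g ∨ ¬r) forces g = False.
  clause (¬a ∨ g ∨ ¬h) is falsified — backtrack.
So a = False.
  then (a ∨ e ∨ ¬r) forces r = False.
  then (a ∨ e ∨ ¬p) forces p = False.
  then (¬h ∨ n ∨ p ∨ ¬w) forces w = False.
Set g = True.
All clauses satisfied.

h: True, n: False, a: False, b: True, w: False, p: False, e: False, g: True, r: False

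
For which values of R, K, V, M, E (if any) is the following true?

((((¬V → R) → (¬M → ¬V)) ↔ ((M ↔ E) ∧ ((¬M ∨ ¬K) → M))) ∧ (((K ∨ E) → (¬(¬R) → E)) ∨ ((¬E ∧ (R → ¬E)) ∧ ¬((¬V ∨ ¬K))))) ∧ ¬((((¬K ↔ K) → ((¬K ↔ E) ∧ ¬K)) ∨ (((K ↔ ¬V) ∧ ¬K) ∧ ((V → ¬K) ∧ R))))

Unsatisfiable — no assignment works.

The conjunct ¬((((¬K ↔ K) → ((¬K ↔ E) ∧ ¬K)) ∨ (((K ↔ ¬V) ∧ ¬K) ∧ ((V → ¬K) ∧ R)))) is unsatisfiable on its own:
  K = True: this becomes ¬((True ∨ False)) = False.
  K = False: this becomes ¬((True ∨ (V ∧ R))) = False.
So the whole conjunction is unsatisfiable.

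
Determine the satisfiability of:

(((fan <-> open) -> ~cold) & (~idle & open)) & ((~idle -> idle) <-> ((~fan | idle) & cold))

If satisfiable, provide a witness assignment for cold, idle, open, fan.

cold=F, idle=F, open=T, fan=T

  ((fan <-> open) -> ~cold) & (~idle & open) = True
    (fan <-> open) -> ~cold = True
      fan <-> open = True
      ~cold = True
    ~idle & open = True
      ~idle = True
  (~idle -> idle) <-> ((~fan | idle) & cold) = True
    ~idle -> idle = False
      ~idle = True
    (~fan | idle) & cold = False
      ~fan | idle = False
        ~fan = False
Both conjuncts True, so the formula holds.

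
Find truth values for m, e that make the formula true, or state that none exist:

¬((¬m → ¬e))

m: False; e: True

  ¬((¬m → ¬e)) = True
    ¬m → ¬e = False
      ¬m = True
      ¬e = False
The formula evaluates to True.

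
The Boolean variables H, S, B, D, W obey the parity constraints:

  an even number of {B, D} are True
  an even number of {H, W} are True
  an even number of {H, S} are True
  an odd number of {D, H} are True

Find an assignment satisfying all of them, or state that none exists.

H=F, S=F, B=T, D=T, W=F

{B, D}: 2 true → even ✓
{H, W}: 0 true → even ✓
{H, S}: 0 true → even ✓
{D, H}: 1 true → odd ✓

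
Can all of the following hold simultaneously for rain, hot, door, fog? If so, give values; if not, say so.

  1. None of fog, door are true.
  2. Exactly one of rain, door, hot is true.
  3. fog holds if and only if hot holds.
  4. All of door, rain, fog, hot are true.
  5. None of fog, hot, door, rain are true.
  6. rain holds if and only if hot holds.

Case rain = True:
  Constraint (5) is violated (rain=T) — contradiction.
Case rain = False:
  Constraint (4) is violated (rain=F) — contradiction.
Both cases fail — unsatisfiable.

UNSATISFIABLE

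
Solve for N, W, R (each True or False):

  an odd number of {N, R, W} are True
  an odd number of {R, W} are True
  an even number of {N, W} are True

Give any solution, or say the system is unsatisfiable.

N = False; W = False; R = True

{N, R, W}: 1 true → odd ✓
{R, W}: 1 true → odd ✓
{N, W}: 0 true → even ✓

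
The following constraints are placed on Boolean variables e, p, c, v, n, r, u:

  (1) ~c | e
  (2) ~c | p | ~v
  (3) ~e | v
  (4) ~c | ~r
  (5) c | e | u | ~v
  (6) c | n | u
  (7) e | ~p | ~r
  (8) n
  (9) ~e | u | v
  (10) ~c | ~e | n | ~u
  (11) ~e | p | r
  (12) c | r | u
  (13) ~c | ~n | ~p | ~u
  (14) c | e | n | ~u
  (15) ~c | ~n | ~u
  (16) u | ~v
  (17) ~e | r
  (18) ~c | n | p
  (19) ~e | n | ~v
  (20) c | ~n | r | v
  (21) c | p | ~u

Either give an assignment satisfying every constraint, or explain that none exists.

e: False, p: False, c: False, v: False, n: True, r: True, u: False

Unit clause (n) forces n = True.
Set e = False.
  then (~c | e) forces c = False.
Set p = False.
  then (c | p | ~u) forces u = False.
  then (c | e | u | ~v) forces v = False.
  then (c | r | u) forces r = True.
All clauses satisfied.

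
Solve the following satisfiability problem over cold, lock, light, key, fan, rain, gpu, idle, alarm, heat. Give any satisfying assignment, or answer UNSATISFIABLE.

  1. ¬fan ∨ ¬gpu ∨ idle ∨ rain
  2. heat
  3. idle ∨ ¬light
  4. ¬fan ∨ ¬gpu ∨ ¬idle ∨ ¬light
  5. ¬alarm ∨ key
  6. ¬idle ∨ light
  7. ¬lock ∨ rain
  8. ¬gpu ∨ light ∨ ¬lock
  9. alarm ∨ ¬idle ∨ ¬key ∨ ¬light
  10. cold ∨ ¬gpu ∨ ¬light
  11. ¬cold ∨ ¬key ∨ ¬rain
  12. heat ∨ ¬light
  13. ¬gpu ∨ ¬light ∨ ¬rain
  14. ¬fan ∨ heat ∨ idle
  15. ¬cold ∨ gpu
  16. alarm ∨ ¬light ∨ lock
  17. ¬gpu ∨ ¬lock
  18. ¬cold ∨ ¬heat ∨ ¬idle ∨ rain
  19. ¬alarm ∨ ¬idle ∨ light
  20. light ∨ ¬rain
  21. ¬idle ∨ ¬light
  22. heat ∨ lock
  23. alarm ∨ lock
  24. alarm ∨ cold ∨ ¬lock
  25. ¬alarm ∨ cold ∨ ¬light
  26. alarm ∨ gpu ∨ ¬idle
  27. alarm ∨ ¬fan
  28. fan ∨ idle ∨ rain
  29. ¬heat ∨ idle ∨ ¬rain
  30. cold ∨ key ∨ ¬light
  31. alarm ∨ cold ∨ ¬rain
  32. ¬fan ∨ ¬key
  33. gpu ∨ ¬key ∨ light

Case light = True:
  (heat) forces heat = True.
  (idle ∨ ¬light) forces idle = True.
  Clause (¬idle ∨ ¬light) is falsified — contradiction.
Case light = False:
  (heat) forces heat = True.
  (¬idle ∨ light) forces idle = False.
  (light ∨ ¬rain) forces rain = False.
  (¬lock ∨ rain) forces lock = False.
  (alarm ∨ lock) forces alarm = True.
  (¬alarm ∨ key) forces key = True.
  (fan ∨ idle ∨ rain) forces fan = True.
  Clause (¬fan ∨ ¬key) is falsified — contradiction.
Both cases fail, so the formula is unsatisfiable.

Unsatisfiable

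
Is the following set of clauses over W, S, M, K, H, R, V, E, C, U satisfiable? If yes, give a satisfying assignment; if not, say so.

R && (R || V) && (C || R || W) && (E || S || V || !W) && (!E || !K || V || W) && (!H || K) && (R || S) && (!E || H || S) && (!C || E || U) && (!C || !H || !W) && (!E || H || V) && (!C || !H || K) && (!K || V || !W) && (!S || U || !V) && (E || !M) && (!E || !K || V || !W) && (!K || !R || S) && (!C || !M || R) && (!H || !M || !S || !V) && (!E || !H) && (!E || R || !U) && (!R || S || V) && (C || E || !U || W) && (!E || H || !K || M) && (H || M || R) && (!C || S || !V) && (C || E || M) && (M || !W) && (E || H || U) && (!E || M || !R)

Unit clause (R) forces R = True.
Set W = False.
Set S = True.
Set M = False.
  then (!E || M || !R) forces E = False.
  then (C || E || M) forces C = True.
  then (!C || E || U) forces U = True.
Set K = False.
  then (!H || K) forces H = False.
Set V = True.
All clauses satisfied.

W = False; S = True; M = False; K = False; H = False; R = True; V = True; E = False; C = True; U = True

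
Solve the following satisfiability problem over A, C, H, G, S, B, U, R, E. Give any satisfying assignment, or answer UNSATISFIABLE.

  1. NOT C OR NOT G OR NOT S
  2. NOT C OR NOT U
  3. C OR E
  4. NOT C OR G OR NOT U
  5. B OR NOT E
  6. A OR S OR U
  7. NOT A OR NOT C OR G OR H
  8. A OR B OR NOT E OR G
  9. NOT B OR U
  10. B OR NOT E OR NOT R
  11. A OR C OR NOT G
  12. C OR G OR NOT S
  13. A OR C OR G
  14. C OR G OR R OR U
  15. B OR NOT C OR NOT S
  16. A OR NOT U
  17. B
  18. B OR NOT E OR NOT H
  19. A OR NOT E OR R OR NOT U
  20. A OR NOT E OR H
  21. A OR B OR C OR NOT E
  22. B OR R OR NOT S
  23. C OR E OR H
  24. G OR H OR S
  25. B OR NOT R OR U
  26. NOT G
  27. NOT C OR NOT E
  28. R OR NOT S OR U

Unit clause (B) forces B = True.
Unit clause (NOT G) forces G = False.
In (NOT B OR U) only U is left, so U = True.
In (A OR NOT U) only A is left, so A = True.
In (NOT C OR NOT U) only NOT C is left, so C = False.
In (C OR E) only E is left, so E = True.
In (C OR G OR NOT S) only NOT S is left, so S = False.
In (G OR H OR S) only H is left, so H = True.
Set R = False.
All clauses satisfied.

A = True; C = False; H = True; G = False; S = False; B = True; U = True; R = False; E = True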